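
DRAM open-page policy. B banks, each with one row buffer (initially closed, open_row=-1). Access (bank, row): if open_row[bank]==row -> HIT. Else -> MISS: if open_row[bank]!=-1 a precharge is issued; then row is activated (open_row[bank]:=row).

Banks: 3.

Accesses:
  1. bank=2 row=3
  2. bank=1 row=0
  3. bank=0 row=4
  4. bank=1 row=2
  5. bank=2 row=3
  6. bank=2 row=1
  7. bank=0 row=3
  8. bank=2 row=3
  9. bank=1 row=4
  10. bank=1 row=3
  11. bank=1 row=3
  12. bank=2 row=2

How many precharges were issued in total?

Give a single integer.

Answer: 7

Derivation:
Acc 1: bank2 row3 -> MISS (open row3); precharges=0
Acc 2: bank1 row0 -> MISS (open row0); precharges=0
Acc 3: bank0 row4 -> MISS (open row4); precharges=0
Acc 4: bank1 row2 -> MISS (open row2); precharges=1
Acc 5: bank2 row3 -> HIT
Acc 6: bank2 row1 -> MISS (open row1); precharges=2
Acc 7: bank0 row3 -> MISS (open row3); precharges=3
Acc 8: bank2 row3 -> MISS (open row3); precharges=4
Acc 9: bank1 row4 -> MISS (open row4); precharges=5
Acc 10: bank1 row3 -> MISS (open row3); precharges=6
Acc 11: bank1 row3 -> HIT
Acc 12: bank2 row2 -> MISS (open row2); precharges=7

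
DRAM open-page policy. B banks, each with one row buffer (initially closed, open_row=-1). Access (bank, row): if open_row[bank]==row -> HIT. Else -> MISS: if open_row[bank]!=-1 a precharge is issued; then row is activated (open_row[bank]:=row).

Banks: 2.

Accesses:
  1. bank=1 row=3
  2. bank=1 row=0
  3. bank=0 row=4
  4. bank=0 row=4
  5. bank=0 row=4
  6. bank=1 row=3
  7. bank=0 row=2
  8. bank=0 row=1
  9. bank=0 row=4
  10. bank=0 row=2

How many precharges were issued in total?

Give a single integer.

Acc 1: bank1 row3 -> MISS (open row3); precharges=0
Acc 2: bank1 row0 -> MISS (open row0); precharges=1
Acc 3: bank0 row4 -> MISS (open row4); precharges=1
Acc 4: bank0 row4 -> HIT
Acc 5: bank0 row4 -> HIT
Acc 6: bank1 row3 -> MISS (open row3); precharges=2
Acc 7: bank0 row2 -> MISS (open row2); precharges=3
Acc 8: bank0 row1 -> MISS (open row1); precharges=4
Acc 9: bank0 row4 -> MISS (open row4); precharges=5
Acc 10: bank0 row2 -> MISS (open row2); precharges=6

Answer: 6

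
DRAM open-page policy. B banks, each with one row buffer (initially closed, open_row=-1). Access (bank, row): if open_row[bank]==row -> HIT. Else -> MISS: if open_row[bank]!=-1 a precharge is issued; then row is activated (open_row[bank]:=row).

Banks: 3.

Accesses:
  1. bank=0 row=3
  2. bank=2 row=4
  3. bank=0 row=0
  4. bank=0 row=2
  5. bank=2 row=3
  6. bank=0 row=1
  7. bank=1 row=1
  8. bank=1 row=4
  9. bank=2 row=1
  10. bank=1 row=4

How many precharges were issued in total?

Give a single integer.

Acc 1: bank0 row3 -> MISS (open row3); precharges=0
Acc 2: bank2 row4 -> MISS (open row4); precharges=0
Acc 3: bank0 row0 -> MISS (open row0); precharges=1
Acc 4: bank0 row2 -> MISS (open row2); precharges=2
Acc 5: bank2 row3 -> MISS (open row3); precharges=3
Acc 6: bank0 row1 -> MISS (open row1); precharges=4
Acc 7: bank1 row1 -> MISS (open row1); precharges=4
Acc 8: bank1 row4 -> MISS (open row4); precharges=5
Acc 9: bank2 row1 -> MISS (open row1); precharges=6
Acc 10: bank1 row4 -> HIT

Answer: 6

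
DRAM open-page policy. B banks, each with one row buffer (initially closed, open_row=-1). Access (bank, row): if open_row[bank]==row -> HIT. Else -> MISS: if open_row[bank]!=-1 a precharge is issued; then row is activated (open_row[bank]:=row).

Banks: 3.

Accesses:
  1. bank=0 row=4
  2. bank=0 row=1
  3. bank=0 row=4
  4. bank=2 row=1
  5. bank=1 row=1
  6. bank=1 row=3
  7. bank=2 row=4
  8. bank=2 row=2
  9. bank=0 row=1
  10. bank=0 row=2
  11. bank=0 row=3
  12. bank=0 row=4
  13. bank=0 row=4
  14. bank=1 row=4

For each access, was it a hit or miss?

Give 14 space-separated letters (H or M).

Acc 1: bank0 row4 -> MISS (open row4); precharges=0
Acc 2: bank0 row1 -> MISS (open row1); precharges=1
Acc 3: bank0 row4 -> MISS (open row4); precharges=2
Acc 4: bank2 row1 -> MISS (open row1); precharges=2
Acc 5: bank1 row1 -> MISS (open row1); precharges=2
Acc 6: bank1 row3 -> MISS (open row3); precharges=3
Acc 7: bank2 row4 -> MISS (open row4); precharges=4
Acc 8: bank2 row2 -> MISS (open row2); precharges=5
Acc 9: bank0 row1 -> MISS (open row1); precharges=6
Acc 10: bank0 row2 -> MISS (open row2); precharges=7
Acc 11: bank0 row3 -> MISS (open row3); precharges=8
Acc 12: bank0 row4 -> MISS (open row4); precharges=9
Acc 13: bank0 row4 -> HIT
Acc 14: bank1 row4 -> MISS (open row4); precharges=10

Answer: M M M M M M M M M M M M H M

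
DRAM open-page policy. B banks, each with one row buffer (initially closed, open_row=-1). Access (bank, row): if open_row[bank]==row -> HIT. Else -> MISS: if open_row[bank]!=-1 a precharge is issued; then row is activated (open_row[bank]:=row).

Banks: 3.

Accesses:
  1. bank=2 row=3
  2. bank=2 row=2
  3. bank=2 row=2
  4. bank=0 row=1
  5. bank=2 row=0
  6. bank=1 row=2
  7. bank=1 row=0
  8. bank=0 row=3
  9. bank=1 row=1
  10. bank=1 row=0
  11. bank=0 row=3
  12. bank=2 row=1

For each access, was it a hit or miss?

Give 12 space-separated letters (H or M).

Acc 1: bank2 row3 -> MISS (open row3); precharges=0
Acc 2: bank2 row2 -> MISS (open row2); precharges=1
Acc 3: bank2 row2 -> HIT
Acc 4: bank0 row1 -> MISS (open row1); precharges=1
Acc 5: bank2 row0 -> MISS (open row0); precharges=2
Acc 6: bank1 row2 -> MISS (open row2); precharges=2
Acc 7: bank1 row0 -> MISS (open row0); precharges=3
Acc 8: bank0 row3 -> MISS (open row3); precharges=4
Acc 9: bank1 row1 -> MISS (open row1); precharges=5
Acc 10: bank1 row0 -> MISS (open row0); precharges=6
Acc 11: bank0 row3 -> HIT
Acc 12: bank2 row1 -> MISS (open row1); precharges=7

Answer: M M H M M M M M M M H M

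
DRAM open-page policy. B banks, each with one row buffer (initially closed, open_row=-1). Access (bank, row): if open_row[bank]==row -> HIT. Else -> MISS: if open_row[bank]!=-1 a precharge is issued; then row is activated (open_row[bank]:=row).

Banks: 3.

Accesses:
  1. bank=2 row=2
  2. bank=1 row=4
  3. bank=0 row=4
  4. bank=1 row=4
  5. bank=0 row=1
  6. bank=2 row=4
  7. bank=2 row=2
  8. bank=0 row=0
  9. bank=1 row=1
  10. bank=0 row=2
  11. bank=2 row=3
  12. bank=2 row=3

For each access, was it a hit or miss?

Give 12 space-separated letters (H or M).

Acc 1: bank2 row2 -> MISS (open row2); precharges=0
Acc 2: bank1 row4 -> MISS (open row4); precharges=0
Acc 3: bank0 row4 -> MISS (open row4); precharges=0
Acc 4: bank1 row4 -> HIT
Acc 5: bank0 row1 -> MISS (open row1); precharges=1
Acc 6: bank2 row4 -> MISS (open row4); precharges=2
Acc 7: bank2 row2 -> MISS (open row2); precharges=3
Acc 8: bank0 row0 -> MISS (open row0); precharges=4
Acc 9: bank1 row1 -> MISS (open row1); precharges=5
Acc 10: bank0 row2 -> MISS (open row2); precharges=6
Acc 11: bank2 row3 -> MISS (open row3); precharges=7
Acc 12: bank2 row3 -> HIT

Answer: M M M H M M M M M M M H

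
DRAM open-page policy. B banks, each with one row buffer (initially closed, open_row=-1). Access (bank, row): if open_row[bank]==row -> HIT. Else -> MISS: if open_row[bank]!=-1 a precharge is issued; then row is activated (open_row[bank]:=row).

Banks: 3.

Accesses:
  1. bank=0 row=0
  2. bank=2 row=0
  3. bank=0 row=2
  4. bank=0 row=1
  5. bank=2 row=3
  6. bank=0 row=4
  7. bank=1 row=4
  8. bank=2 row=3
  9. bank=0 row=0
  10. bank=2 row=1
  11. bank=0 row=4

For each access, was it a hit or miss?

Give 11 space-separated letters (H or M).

Acc 1: bank0 row0 -> MISS (open row0); precharges=0
Acc 2: bank2 row0 -> MISS (open row0); precharges=0
Acc 3: bank0 row2 -> MISS (open row2); precharges=1
Acc 4: bank0 row1 -> MISS (open row1); precharges=2
Acc 5: bank2 row3 -> MISS (open row3); precharges=3
Acc 6: bank0 row4 -> MISS (open row4); precharges=4
Acc 7: bank1 row4 -> MISS (open row4); precharges=4
Acc 8: bank2 row3 -> HIT
Acc 9: bank0 row0 -> MISS (open row0); precharges=5
Acc 10: bank2 row1 -> MISS (open row1); precharges=6
Acc 11: bank0 row4 -> MISS (open row4); precharges=7

Answer: M M M M M M M H M M M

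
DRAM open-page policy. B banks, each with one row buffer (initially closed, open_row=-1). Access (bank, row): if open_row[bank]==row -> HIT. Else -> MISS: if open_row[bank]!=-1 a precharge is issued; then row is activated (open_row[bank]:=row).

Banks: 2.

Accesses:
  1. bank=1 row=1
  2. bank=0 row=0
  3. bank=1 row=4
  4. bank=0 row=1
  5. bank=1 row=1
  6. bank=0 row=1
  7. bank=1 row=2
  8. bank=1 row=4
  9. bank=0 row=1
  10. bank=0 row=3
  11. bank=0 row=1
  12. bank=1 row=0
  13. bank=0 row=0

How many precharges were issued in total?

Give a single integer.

Acc 1: bank1 row1 -> MISS (open row1); precharges=0
Acc 2: bank0 row0 -> MISS (open row0); precharges=0
Acc 3: bank1 row4 -> MISS (open row4); precharges=1
Acc 4: bank0 row1 -> MISS (open row1); precharges=2
Acc 5: bank1 row1 -> MISS (open row1); precharges=3
Acc 6: bank0 row1 -> HIT
Acc 7: bank1 row2 -> MISS (open row2); precharges=4
Acc 8: bank1 row4 -> MISS (open row4); precharges=5
Acc 9: bank0 row1 -> HIT
Acc 10: bank0 row3 -> MISS (open row3); precharges=6
Acc 11: bank0 row1 -> MISS (open row1); precharges=7
Acc 12: bank1 row0 -> MISS (open row0); precharges=8
Acc 13: bank0 row0 -> MISS (open row0); precharges=9

Answer: 9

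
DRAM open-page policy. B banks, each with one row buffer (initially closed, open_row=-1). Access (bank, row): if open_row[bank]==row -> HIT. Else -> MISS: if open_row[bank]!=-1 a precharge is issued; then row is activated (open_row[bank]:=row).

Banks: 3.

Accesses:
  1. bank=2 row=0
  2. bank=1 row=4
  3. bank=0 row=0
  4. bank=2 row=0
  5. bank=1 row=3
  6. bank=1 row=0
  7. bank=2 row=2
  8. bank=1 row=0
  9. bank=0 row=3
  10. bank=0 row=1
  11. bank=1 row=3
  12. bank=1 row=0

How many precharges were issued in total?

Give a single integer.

Acc 1: bank2 row0 -> MISS (open row0); precharges=0
Acc 2: bank1 row4 -> MISS (open row4); precharges=0
Acc 3: bank0 row0 -> MISS (open row0); precharges=0
Acc 4: bank2 row0 -> HIT
Acc 5: bank1 row3 -> MISS (open row3); precharges=1
Acc 6: bank1 row0 -> MISS (open row0); precharges=2
Acc 7: bank2 row2 -> MISS (open row2); precharges=3
Acc 8: bank1 row0 -> HIT
Acc 9: bank0 row3 -> MISS (open row3); precharges=4
Acc 10: bank0 row1 -> MISS (open row1); precharges=5
Acc 11: bank1 row3 -> MISS (open row3); precharges=6
Acc 12: bank1 row0 -> MISS (open row0); precharges=7

Answer: 7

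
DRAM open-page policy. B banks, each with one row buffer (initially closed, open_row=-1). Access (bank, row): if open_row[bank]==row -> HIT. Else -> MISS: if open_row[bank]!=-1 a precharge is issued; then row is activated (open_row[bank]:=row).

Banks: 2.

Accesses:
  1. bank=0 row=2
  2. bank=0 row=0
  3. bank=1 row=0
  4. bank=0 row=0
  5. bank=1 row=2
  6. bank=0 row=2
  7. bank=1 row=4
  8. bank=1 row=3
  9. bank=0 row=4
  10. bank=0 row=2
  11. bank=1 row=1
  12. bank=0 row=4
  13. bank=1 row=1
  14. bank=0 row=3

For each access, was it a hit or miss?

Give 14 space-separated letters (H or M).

Acc 1: bank0 row2 -> MISS (open row2); precharges=0
Acc 2: bank0 row0 -> MISS (open row0); precharges=1
Acc 3: bank1 row0 -> MISS (open row0); precharges=1
Acc 4: bank0 row0 -> HIT
Acc 5: bank1 row2 -> MISS (open row2); precharges=2
Acc 6: bank0 row2 -> MISS (open row2); precharges=3
Acc 7: bank1 row4 -> MISS (open row4); precharges=4
Acc 8: bank1 row3 -> MISS (open row3); precharges=5
Acc 9: bank0 row4 -> MISS (open row4); precharges=6
Acc 10: bank0 row2 -> MISS (open row2); precharges=7
Acc 11: bank1 row1 -> MISS (open row1); precharges=8
Acc 12: bank0 row4 -> MISS (open row4); precharges=9
Acc 13: bank1 row1 -> HIT
Acc 14: bank0 row3 -> MISS (open row3); precharges=10

Answer: M M M H M M M M M M M M H M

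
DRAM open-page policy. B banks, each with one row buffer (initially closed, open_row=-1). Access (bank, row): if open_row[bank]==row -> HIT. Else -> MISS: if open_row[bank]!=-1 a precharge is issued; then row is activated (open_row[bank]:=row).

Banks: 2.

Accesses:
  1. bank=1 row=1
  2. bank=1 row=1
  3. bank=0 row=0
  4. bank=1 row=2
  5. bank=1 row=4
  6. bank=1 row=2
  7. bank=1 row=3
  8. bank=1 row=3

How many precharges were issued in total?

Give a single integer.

Acc 1: bank1 row1 -> MISS (open row1); precharges=0
Acc 2: bank1 row1 -> HIT
Acc 3: bank0 row0 -> MISS (open row0); precharges=0
Acc 4: bank1 row2 -> MISS (open row2); precharges=1
Acc 5: bank1 row4 -> MISS (open row4); precharges=2
Acc 6: bank1 row2 -> MISS (open row2); precharges=3
Acc 7: bank1 row3 -> MISS (open row3); precharges=4
Acc 8: bank1 row3 -> HIT

Answer: 4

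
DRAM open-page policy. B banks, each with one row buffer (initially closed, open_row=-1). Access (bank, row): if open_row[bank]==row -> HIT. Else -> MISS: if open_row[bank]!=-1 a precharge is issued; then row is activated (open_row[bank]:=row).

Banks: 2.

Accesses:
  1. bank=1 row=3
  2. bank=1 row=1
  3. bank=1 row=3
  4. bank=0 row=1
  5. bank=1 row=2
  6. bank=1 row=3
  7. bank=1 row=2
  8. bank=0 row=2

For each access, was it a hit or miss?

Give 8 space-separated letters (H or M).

Answer: M M M M M M M M

Derivation:
Acc 1: bank1 row3 -> MISS (open row3); precharges=0
Acc 2: bank1 row1 -> MISS (open row1); precharges=1
Acc 3: bank1 row3 -> MISS (open row3); precharges=2
Acc 4: bank0 row1 -> MISS (open row1); precharges=2
Acc 5: bank1 row2 -> MISS (open row2); precharges=3
Acc 6: bank1 row3 -> MISS (open row3); precharges=4
Acc 7: bank1 row2 -> MISS (open row2); precharges=5
Acc 8: bank0 row2 -> MISS (open row2); precharges=6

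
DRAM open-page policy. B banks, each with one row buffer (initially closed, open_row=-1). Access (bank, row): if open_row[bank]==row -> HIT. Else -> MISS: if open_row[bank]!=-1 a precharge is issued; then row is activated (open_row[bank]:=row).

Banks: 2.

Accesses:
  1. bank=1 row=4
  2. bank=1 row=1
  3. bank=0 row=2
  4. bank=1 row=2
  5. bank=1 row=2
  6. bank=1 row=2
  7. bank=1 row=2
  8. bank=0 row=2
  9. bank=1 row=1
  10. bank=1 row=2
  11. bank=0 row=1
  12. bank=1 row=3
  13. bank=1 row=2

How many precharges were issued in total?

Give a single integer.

Acc 1: bank1 row4 -> MISS (open row4); precharges=0
Acc 2: bank1 row1 -> MISS (open row1); precharges=1
Acc 3: bank0 row2 -> MISS (open row2); precharges=1
Acc 4: bank1 row2 -> MISS (open row2); precharges=2
Acc 5: bank1 row2 -> HIT
Acc 6: bank1 row2 -> HIT
Acc 7: bank1 row2 -> HIT
Acc 8: bank0 row2 -> HIT
Acc 9: bank1 row1 -> MISS (open row1); precharges=3
Acc 10: bank1 row2 -> MISS (open row2); precharges=4
Acc 11: bank0 row1 -> MISS (open row1); precharges=5
Acc 12: bank1 row3 -> MISS (open row3); precharges=6
Acc 13: bank1 row2 -> MISS (open row2); precharges=7

Answer: 7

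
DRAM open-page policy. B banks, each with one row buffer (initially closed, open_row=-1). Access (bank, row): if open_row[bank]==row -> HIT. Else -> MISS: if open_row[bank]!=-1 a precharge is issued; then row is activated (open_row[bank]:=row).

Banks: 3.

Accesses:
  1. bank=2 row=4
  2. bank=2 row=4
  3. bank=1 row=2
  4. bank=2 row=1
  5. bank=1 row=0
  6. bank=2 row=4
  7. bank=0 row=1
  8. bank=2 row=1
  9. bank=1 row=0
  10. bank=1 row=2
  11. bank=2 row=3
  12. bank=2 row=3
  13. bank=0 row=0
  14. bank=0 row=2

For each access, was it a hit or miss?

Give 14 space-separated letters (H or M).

Answer: M H M M M M M M H M M H M M

Derivation:
Acc 1: bank2 row4 -> MISS (open row4); precharges=0
Acc 2: bank2 row4 -> HIT
Acc 3: bank1 row2 -> MISS (open row2); precharges=0
Acc 4: bank2 row1 -> MISS (open row1); precharges=1
Acc 5: bank1 row0 -> MISS (open row0); precharges=2
Acc 6: bank2 row4 -> MISS (open row4); precharges=3
Acc 7: bank0 row1 -> MISS (open row1); precharges=3
Acc 8: bank2 row1 -> MISS (open row1); precharges=4
Acc 9: bank1 row0 -> HIT
Acc 10: bank1 row2 -> MISS (open row2); precharges=5
Acc 11: bank2 row3 -> MISS (open row3); precharges=6
Acc 12: bank2 row3 -> HIT
Acc 13: bank0 row0 -> MISS (open row0); precharges=7
Acc 14: bank0 row2 -> MISS (open row2); precharges=8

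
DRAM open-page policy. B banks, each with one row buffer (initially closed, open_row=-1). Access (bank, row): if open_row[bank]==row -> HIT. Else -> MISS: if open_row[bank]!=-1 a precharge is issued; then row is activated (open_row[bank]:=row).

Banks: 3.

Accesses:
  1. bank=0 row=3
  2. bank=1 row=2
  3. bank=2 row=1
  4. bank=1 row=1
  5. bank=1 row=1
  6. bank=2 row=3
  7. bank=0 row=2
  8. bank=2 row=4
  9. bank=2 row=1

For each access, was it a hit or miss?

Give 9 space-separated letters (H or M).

Answer: M M M M H M M M M

Derivation:
Acc 1: bank0 row3 -> MISS (open row3); precharges=0
Acc 2: bank1 row2 -> MISS (open row2); precharges=0
Acc 3: bank2 row1 -> MISS (open row1); precharges=0
Acc 4: bank1 row1 -> MISS (open row1); precharges=1
Acc 5: bank1 row1 -> HIT
Acc 6: bank2 row3 -> MISS (open row3); precharges=2
Acc 7: bank0 row2 -> MISS (open row2); precharges=3
Acc 8: bank2 row4 -> MISS (open row4); precharges=4
Acc 9: bank2 row1 -> MISS (open row1); precharges=5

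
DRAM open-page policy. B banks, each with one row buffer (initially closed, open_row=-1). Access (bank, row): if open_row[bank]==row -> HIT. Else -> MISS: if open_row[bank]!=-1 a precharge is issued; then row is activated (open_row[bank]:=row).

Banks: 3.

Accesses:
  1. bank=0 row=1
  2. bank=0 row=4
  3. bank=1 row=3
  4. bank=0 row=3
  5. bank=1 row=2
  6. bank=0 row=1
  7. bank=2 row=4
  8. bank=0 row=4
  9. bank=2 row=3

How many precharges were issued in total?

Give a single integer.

Answer: 6

Derivation:
Acc 1: bank0 row1 -> MISS (open row1); precharges=0
Acc 2: bank0 row4 -> MISS (open row4); precharges=1
Acc 3: bank1 row3 -> MISS (open row3); precharges=1
Acc 4: bank0 row3 -> MISS (open row3); precharges=2
Acc 5: bank1 row2 -> MISS (open row2); precharges=3
Acc 6: bank0 row1 -> MISS (open row1); precharges=4
Acc 7: bank2 row4 -> MISS (open row4); precharges=4
Acc 8: bank0 row4 -> MISS (open row4); precharges=5
Acc 9: bank2 row3 -> MISS (open row3); precharges=6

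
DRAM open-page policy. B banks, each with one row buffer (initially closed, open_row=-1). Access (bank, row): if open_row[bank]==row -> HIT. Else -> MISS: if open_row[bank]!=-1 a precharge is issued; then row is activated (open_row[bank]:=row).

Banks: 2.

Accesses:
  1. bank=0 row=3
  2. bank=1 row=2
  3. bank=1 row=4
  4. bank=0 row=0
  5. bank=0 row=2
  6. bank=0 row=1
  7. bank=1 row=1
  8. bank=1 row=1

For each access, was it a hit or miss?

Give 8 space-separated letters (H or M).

Acc 1: bank0 row3 -> MISS (open row3); precharges=0
Acc 2: bank1 row2 -> MISS (open row2); precharges=0
Acc 3: bank1 row4 -> MISS (open row4); precharges=1
Acc 4: bank0 row0 -> MISS (open row0); precharges=2
Acc 5: bank0 row2 -> MISS (open row2); precharges=3
Acc 6: bank0 row1 -> MISS (open row1); precharges=4
Acc 7: bank1 row1 -> MISS (open row1); precharges=5
Acc 8: bank1 row1 -> HIT

Answer: M M M M M M M H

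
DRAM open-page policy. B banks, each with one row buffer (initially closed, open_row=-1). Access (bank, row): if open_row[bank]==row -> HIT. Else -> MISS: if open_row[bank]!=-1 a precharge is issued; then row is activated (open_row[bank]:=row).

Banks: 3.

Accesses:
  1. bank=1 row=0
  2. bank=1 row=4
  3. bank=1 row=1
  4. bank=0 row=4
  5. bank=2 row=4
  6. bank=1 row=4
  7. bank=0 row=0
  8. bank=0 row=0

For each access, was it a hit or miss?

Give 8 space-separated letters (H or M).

Acc 1: bank1 row0 -> MISS (open row0); precharges=0
Acc 2: bank1 row4 -> MISS (open row4); precharges=1
Acc 3: bank1 row1 -> MISS (open row1); precharges=2
Acc 4: bank0 row4 -> MISS (open row4); precharges=2
Acc 5: bank2 row4 -> MISS (open row4); precharges=2
Acc 6: bank1 row4 -> MISS (open row4); precharges=3
Acc 7: bank0 row0 -> MISS (open row0); precharges=4
Acc 8: bank0 row0 -> HIT

Answer: M M M M M M M H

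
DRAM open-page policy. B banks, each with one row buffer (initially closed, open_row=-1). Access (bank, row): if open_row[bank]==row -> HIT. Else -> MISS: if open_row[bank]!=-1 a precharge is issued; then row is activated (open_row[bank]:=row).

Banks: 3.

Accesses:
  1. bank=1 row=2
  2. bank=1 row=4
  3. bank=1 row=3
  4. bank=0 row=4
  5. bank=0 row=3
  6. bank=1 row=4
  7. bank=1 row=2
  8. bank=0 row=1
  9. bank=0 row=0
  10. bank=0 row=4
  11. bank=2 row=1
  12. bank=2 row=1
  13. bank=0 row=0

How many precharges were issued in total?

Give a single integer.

Answer: 9

Derivation:
Acc 1: bank1 row2 -> MISS (open row2); precharges=0
Acc 2: bank1 row4 -> MISS (open row4); precharges=1
Acc 3: bank1 row3 -> MISS (open row3); precharges=2
Acc 4: bank0 row4 -> MISS (open row4); precharges=2
Acc 5: bank0 row3 -> MISS (open row3); precharges=3
Acc 6: bank1 row4 -> MISS (open row4); precharges=4
Acc 7: bank1 row2 -> MISS (open row2); precharges=5
Acc 8: bank0 row1 -> MISS (open row1); precharges=6
Acc 9: bank0 row0 -> MISS (open row0); precharges=7
Acc 10: bank0 row4 -> MISS (open row4); precharges=8
Acc 11: bank2 row1 -> MISS (open row1); precharges=8
Acc 12: bank2 row1 -> HIT
Acc 13: bank0 row0 -> MISS (open row0); precharges=9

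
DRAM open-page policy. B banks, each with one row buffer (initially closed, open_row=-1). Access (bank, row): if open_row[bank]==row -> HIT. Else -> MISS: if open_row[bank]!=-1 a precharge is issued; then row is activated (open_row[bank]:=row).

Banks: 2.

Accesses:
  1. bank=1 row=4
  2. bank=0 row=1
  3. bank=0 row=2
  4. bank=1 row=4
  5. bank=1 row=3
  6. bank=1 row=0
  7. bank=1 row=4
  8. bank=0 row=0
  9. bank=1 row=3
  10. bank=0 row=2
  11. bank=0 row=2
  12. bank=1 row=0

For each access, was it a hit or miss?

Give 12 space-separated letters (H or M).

Answer: M M M H M M M M M M H M

Derivation:
Acc 1: bank1 row4 -> MISS (open row4); precharges=0
Acc 2: bank0 row1 -> MISS (open row1); precharges=0
Acc 3: bank0 row2 -> MISS (open row2); precharges=1
Acc 4: bank1 row4 -> HIT
Acc 5: bank1 row3 -> MISS (open row3); precharges=2
Acc 6: bank1 row0 -> MISS (open row0); precharges=3
Acc 7: bank1 row4 -> MISS (open row4); precharges=4
Acc 8: bank0 row0 -> MISS (open row0); precharges=5
Acc 9: bank1 row3 -> MISS (open row3); precharges=6
Acc 10: bank0 row2 -> MISS (open row2); precharges=7
Acc 11: bank0 row2 -> HIT
Acc 12: bank1 row0 -> MISS (open row0); precharges=8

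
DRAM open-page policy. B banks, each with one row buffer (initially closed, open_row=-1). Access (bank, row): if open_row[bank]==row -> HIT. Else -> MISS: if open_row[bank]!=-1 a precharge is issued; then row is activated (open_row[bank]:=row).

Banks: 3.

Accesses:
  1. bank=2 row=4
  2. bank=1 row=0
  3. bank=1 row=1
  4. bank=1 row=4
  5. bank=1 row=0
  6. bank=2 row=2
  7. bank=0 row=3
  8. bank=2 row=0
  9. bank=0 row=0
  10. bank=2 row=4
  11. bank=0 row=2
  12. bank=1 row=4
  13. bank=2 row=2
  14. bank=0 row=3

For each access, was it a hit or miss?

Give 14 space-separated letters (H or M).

Answer: M M M M M M M M M M M M M M

Derivation:
Acc 1: bank2 row4 -> MISS (open row4); precharges=0
Acc 2: bank1 row0 -> MISS (open row0); precharges=0
Acc 3: bank1 row1 -> MISS (open row1); precharges=1
Acc 4: bank1 row4 -> MISS (open row4); precharges=2
Acc 5: bank1 row0 -> MISS (open row0); precharges=3
Acc 6: bank2 row2 -> MISS (open row2); precharges=4
Acc 7: bank0 row3 -> MISS (open row3); precharges=4
Acc 8: bank2 row0 -> MISS (open row0); precharges=5
Acc 9: bank0 row0 -> MISS (open row0); precharges=6
Acc 10: bank2 row4 -> MISS (open row4); precharges=7
Acc 11: bank0 row2 -> MISS (open row2); precharges=8
Acc 12: bank1 row4 -> MISS (open row4); precharges=9
Acc 13: bank2 row2 -> MISS (open row2); precharges=10
Acc 14: bank0 row3 -> MISS (open row3); precharges=11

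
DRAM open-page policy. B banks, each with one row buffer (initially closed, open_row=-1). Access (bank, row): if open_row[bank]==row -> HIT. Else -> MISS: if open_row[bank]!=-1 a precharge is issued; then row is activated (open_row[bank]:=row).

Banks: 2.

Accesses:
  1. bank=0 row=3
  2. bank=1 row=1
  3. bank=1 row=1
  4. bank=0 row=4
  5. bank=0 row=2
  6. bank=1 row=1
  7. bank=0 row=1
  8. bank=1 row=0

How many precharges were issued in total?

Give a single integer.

Acc 1: bank0 row3 -> MISS (open row3); precharges=0
Acc 2: bank1 row1 -> MISS (open row1); precharges=0
Acc 3: bank1 row1 -> HIT
Acc 4: bank0 row4 -> MISS (open row4); precharges=1
Acc 5: bank0 row2 -> MISS (open row2); precharges=2
Acc 6: bank1 row1 -> HIT
Acc 7: bank0 row1 -> MISS (open row1); precharges=3
Acc 8: bank1 row0 -> MISS (open row0); precharges=4

Answer: 4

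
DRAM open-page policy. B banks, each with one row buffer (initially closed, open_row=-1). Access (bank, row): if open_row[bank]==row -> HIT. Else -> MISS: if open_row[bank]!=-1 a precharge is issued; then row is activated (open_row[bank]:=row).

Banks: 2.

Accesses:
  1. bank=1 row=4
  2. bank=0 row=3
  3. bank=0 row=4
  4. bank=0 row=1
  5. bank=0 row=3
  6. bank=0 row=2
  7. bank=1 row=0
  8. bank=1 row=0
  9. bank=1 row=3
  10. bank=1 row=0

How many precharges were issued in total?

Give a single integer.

Acc 1: bank1 row4 -> MISS (open row4); precharges=0
Acc 2: bank0 row3 -> MISS (open row3); precharges=0
Acc 3: bank0 row4 -> MISS (open row4); precharges=1
Acc 4: bank0 row1 -> MISS (open row1); precharges=2
Acc 5: bank0 row3 -> MISS (open row3); precharges=3
Acc 6: bank0 row2 -> MISS (open row2); precharges=4
Acc 7: bank1 row0 -> MISS (open row0); precharges=5
Acc 8: bank1 row0 -> HIT
Acc 9: bank1 row3 -> MISS (open row3); precharges=6
Acc 10: bank1 row0 -> MISS (open row0); precharges=7

Answer: 7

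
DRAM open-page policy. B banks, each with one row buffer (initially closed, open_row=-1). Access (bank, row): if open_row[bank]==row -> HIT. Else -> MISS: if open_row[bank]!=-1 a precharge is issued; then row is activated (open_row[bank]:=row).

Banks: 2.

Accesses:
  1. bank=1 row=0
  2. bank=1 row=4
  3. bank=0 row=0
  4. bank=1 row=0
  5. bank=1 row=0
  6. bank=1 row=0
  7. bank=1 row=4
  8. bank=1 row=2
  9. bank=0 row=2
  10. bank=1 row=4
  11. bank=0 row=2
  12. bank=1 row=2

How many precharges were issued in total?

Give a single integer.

Answer: 7

Derivation:
Acc 1: bank1 row0 -> MISS (open row0); precharges=0
Acc 2: bank1 row4 -> MISS (open row4); precharges=1
Acc 3: bank0 row0 -> MISS (open row0); precharges=1
Acc 4: bank1 row0 -> MISS (open row0); precharges=2
Acc 5: bank1 row0 -> HIT
Acc 6: bank1 row0 -> HIT
Acc 7: bank1 row4 -> MISS (open row4); precharges=3
Acc 8: bank1 row2 -> MISS (open row2); precharges=4
Acc 9: bank0 row2 -> MISS (open row2); precharges=5
Acc 10: bank1 row4 -> MISS (open row4); precharges=6
Acc 11: bank0 row2 -> HIT
Acc 12: bank1 row2 -> MISS (open row2); precharges=7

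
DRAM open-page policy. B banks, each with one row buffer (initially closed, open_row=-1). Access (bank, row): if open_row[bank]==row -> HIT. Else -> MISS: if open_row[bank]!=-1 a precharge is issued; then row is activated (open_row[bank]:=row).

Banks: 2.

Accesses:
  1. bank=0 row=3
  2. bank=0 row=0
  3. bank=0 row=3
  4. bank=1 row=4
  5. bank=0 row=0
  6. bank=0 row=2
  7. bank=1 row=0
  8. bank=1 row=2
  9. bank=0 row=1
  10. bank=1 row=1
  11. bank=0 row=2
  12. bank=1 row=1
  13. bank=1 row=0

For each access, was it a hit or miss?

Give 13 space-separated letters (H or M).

Acc 1: bank0 row3 -> MISS (open row3); precharges=0
Acc 2: bank0 row0 -> MISS (open row0); precharges=1
Acc 3: bank0 row3 -> MISS (open row3); precharges=2
Acc 4: bank1 row4 -> MISS (open row4); precharges=2
Acc 5: bank0 row0 -> MISS (open row0); precharges=3
Acc 6: bank0 row2 -> MISS (open row2); precharges=4
Acc 7: bank1 row0 -> MISS (open row0); precharges=5
Acc 8: bank1 row2 -> MISS (open row2); precharges=6
Acc 9: bank0 row1 -> MISS (open row1); precharges=7
Acc 10: bank1 row1 -> MISS (open row1); precharges=8
Acc 11: bank0 row2 -> MISS (open row2); precharges=9
Acc 12: bank1 row1 -> HIT
Acc 13: bank1 row0 -> MISS (open row0); precharges=10

Answer: M M M M M M M M M M M H M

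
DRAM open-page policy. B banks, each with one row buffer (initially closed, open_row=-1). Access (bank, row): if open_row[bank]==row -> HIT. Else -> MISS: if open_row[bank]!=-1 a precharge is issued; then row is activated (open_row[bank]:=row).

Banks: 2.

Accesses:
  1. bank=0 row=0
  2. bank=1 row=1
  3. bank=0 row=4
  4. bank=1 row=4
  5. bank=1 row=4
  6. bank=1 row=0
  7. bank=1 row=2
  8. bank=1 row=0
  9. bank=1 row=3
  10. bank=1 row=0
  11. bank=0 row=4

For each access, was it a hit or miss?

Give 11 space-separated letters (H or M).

Answer: M M M M H M M M M M H

Derivation:
Acc 1: bank0 row0 -> MISS (open row0); precharges=0
Acc 2: bank1 row1 -> MISS (open row1); precharges=0
Acc 3: bank0 row4 -> MISS (open row4); precharges=1
Acc 4: bank1 row4 -> MISS (open row4); precharges=2
Acc 5: bank1 row4 -> HIT
Acc 6: bank1 row0 -> MISS (open row0); precharges=3
Acc 7: bank1 row2 -> MISS (open row2); precharges=4
Acc 8: bank1 row0 -> MISS (open row0); precharges=5
Acc 9: bank1 row3 -> MISS (open row3); precharges=6
Acc 10: bank1 row0 -> MISS (open row0); precharges=7
Acc 11: bank0 row4 -> HIT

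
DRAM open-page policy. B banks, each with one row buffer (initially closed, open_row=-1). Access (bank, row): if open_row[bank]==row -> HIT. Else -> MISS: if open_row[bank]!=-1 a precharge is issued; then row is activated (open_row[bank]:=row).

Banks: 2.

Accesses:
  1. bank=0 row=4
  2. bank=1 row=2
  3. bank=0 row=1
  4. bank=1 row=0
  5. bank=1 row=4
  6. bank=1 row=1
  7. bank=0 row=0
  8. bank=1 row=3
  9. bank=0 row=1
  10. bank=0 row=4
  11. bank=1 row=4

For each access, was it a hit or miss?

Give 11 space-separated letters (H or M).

Acc 1: bank0 row4 -> MISS (open row4); precharges=0
Acc 2: bank1 row2 -> MISS (open row2); precharges=0
Acc 3: bank0 row1 -> MISS (open row1); precharges=1
Acc 4: bank1 row0 -> MISS (open row0); precharges=2
Acc 5: bank1 row4 -> MISS (open row4); precharges=3
Acc 6: bank1 row1 -> MISS (open row1); precharges=4
Acc 7: bank0 row0 -> MISS (open row0); precharges=5
Acc 8: bank1 row3 -> MISS (open row3); precharges=6
Acc 9: bank0 row1 -> MISS (open row1); precharges=7
Acc 10: bank0 row4 -> MISS (open row4); precharges=8
Acc 11: bank1 row4 -> MISS (open row4); precharges=9

Answer: M M M M M M M M M M M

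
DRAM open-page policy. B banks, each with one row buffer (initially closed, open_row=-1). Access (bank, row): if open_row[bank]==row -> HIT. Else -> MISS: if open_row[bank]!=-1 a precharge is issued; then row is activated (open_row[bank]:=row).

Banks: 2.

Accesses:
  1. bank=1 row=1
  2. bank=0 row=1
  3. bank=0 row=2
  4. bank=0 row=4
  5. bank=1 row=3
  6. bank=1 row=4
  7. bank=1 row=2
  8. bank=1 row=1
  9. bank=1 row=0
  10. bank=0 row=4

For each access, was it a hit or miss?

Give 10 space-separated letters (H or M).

Answer: M M M M M M M M M H

Derivation:
Acc 1: bank1 row1 -> MISS (open row1); precharges=0
Acc 2: bank0 row1 -> MISS (open row1); precharges=0
Acc 3: bank0 row2 -> MISS (open row2); precharges=1
Acc 4: bank0 row4 -> MISS (open row4); precharges=2
Acc 5: bank1 row3 -> MISS (open row3); precharges=3
Acc 6: bank1 row4 -> MISS (open row4); precharges=4
Acc 7: bank1 row2 -> MISS (open row2); precharges=5
Acc 8: bank1 row1 -> MISS (open row1); precharges=6
Acc 9: bank1 row0 -> MISS (open row0); precharges=7
Acc 10: bank0 row4 -> HIT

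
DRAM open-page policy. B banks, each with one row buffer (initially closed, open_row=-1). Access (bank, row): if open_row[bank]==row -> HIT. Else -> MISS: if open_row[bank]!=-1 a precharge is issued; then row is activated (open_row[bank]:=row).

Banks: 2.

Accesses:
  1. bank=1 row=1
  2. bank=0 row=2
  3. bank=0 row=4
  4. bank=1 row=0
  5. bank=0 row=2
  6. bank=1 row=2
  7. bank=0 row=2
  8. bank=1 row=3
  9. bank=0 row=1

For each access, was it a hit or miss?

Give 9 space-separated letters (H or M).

Answer: M M M M M M H M M

Derivation:
Acc 1: bank1 row1 -> MISS (open row1); precharges=0
Acc 2: bank0 row2 -> MISS (open row2); precharges=0
Acc 3: bank0 row4 -> MISS (open row4); precharges=1
Acc 4: bank1 row0 -> MISS (open row0); precharges=2
Acc 5: bank0 row2 -> MISS (open row2); precharges=3
Acc 6: bank1 row2 -> MISS (open row2); precharges=4
Acc 7: bank0 row2 -> HIT
Acc 8: bank1 row3 -> MISS (open row3); precharges=5
Acc 9: bank0 row1 -> MISS (open row1); precharges=6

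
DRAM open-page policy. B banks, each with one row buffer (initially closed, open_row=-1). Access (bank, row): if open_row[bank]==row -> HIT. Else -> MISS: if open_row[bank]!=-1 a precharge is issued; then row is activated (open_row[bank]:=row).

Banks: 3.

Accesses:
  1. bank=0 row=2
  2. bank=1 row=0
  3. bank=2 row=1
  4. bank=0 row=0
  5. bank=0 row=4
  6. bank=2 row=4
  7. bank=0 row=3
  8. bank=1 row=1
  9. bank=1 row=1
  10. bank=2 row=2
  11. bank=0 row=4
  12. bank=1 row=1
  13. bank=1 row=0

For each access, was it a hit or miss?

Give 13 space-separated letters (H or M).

Acc 1: bank0 row2 -> MISS (open row2); precharges=0
Acc 2: bank1 row0 -> MISS (open row0); precharges=0
Acc 3: bank2 row1 -> MISS (open row1); precharges=0
Acc 4: bank0 row0 -> MISS (open row0); precharges=1
Acc 5: bank0 row4 -> MISS (open row4); precharges=2
Acc 6: bank2 row4 -> MISS (open row4); precharges=3
Acc 7: bank0 row3 -> MISS (open row3); precharges=4
Acc 8: bank1 row1 -> MISS (open row1); precharges=5
Acc 9: bank1 row1 -> HIT
Acc 10: bank2 row2 -> MISS (open row2); precharges=6
Acc 11: bank0 row4 -> MISS (open row4); precharges=7
Acc 12: bank1 row1 -> HIT
Acc 13: bank1 row0 -> MISS (open row0); precharges=8

Answer: M M M M M M M M H M M H M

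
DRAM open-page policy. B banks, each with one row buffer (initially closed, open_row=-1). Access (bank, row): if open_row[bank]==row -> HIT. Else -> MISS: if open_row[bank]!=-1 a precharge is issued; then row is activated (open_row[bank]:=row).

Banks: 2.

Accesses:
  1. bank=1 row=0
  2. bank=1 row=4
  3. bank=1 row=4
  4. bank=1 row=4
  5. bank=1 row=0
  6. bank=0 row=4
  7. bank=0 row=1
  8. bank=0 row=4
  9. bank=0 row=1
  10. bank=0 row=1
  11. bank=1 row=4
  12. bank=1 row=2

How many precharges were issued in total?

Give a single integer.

Acc 1: bank1 row0 -> MISS (open row0); precharges=0
Acc 2: bank1 row4 -> MISS (open row4); precharges=1
Acc 3: bank1 row4 -> HIT
Acc 4: bank1 row4 -> HIT
Acc 5: bank1 row0 -> MISS (open row0); precharges=2
Acc 6: bank0 row4 -> MISS (open row4); precharges=2
Acc 7: bank0 row1 -> MISS (open row1); precharges=3
Acc 8: bank0 row4 -> MISS (open row4); precharges=4
Acc 9: bank0 row1 -> MISS (open row1); precharges=5
Acc 10: bank0 row1 -> HIT
Acc 11: bank1 row4 -> MISS (open row4); precharges=6
Acc 12: bank1 row2 -> MISS (open row2); precharges=7

Answer: 7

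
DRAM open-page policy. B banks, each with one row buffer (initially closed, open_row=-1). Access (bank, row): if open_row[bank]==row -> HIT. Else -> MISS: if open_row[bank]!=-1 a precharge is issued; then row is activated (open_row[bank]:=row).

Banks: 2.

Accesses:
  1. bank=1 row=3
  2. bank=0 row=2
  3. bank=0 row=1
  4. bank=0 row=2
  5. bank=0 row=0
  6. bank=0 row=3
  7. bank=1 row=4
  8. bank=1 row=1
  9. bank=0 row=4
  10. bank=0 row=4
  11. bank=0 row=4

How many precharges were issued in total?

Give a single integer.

Answer: 7

Derivation:
Acc 1: bank1 row3 -> MISS (open row3); precharges=0
Acc 2: bank0 row2 -> MISS (open row2); precharges=0
Acc 3: bank0 row1 -> MISS (open row1); precharges=1
Acc 4: bank0 row2 -> MISS (open row2); precharges=2
Acc 5: bank0 row0 -> MISS (open row0); precharges=3
Acc 6: bank0 row3 -> MISS (open row3); precharges=4
Acc 7: bank1 row4 -> MISS (open row4); precharges=5
Acc 8: bank1 row1 -> MISS (open row1); precharges=6
Acc 9: bank0 row4 -> MISS (open row4); precharges=7
Acc 10: bank0 row4 -> HIT
Acc 11: bank0 row4 -> HIT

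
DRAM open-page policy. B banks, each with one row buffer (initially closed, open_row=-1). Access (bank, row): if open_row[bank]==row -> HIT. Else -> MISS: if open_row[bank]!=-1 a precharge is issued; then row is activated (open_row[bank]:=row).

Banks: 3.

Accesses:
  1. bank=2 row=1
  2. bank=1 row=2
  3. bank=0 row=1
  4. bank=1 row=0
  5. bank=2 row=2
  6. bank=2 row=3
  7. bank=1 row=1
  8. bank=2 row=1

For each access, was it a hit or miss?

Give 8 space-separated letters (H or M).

Acc 1: bank2 row1 -> MISS (open row1); precharges=0
Acc 2: bank1 row2 -> MISS (open row2); precharges=0
Acc 3: bank0 row1 -> MISS (open row1); precharges=0
Acc 4: bank1 row0 -> MISS (open row0); precharges=1
Acc 5: bank2 row2 -> MISS (open row2); precharges=2
Acc 6: bank2 row3 -> MISS (open row3); precharges=3
Acc 7: bank1 row1 -> MISS (open row1); precharges=4
Acc 8: bank2 row1 -> MISS (open row1); precharges=5

Answer: M M M M M M M M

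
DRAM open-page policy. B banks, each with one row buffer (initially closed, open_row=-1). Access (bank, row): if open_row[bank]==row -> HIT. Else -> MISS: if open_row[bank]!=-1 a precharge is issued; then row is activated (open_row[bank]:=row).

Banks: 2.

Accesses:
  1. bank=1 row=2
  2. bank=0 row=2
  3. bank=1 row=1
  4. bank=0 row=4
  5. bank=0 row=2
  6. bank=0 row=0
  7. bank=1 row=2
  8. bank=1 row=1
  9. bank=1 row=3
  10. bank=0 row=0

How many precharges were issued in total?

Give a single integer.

Answer: 7

Derivation:
Acc 1: bank1 row2 -> MISS (open row2); precharges=0
Acc 2: bank0 row2 -> MISS (open row2); precharges=0
Acc 3: bank1 row1 -> MISS (open row1); precharges=1
Acc 4: bank0 row4 -> MISS (open row4); precharges=2
Acc 5: bank0 row2 -> MISS (open row2); precharges=3
Acc 6: bank0 row0 -> MISS (open row0); precharges=4
Acc 7: bank1 row2 -> MISS (open row2); precharges=5
Acc 8: bank1 row1 -> MISS (open row1); precharges=6
Acc 9: bank1 row3 -> MISS (open row3); precharges=7
Acc 10: bank0 row0 -> HIT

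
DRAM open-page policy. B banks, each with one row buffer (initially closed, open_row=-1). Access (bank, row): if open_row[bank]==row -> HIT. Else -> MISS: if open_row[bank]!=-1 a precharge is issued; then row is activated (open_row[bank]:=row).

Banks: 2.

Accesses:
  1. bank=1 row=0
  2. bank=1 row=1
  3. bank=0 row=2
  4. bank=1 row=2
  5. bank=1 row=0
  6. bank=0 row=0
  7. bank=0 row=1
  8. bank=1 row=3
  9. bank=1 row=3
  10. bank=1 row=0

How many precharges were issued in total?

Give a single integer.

Answer: 7

Derivation:
Acc 1: bank1 row0 -> MISS (open row0); precharges=0
Acc 2: bank1 row1 -> MISS (open row1); precharges=1
Acc 3: bank0 row2 -> MISS (open row2); precharges=1
Acc 4: bank1 row2 -> MISS (open row2); precharges=2
Acc 5: bank1 row0 -> MISS (open row0); precharges=3
Acc 6: bank0 row0 -> MISS (open row0); precharges=4
Acc 7: bank0 row1 -> MISS (open row1); precharges=5
Acc 8: bank1 row3 -> MISS (open row3); precharges=6
Acc 9: bank1 row3 -> HIT
Acc 10: bank1 row0 -> MISS (open row0); precharges=7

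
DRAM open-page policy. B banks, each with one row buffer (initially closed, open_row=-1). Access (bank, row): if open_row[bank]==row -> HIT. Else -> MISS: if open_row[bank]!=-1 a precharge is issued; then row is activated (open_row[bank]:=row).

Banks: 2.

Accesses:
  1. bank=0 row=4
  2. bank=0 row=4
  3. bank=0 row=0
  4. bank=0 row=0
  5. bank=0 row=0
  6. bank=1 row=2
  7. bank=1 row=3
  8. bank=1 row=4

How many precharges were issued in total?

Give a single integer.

Answer: 3

Derivation:
Acc 1: bank0 row4 -> MISS (open row4); precharges=0
Acc 2: bank0 row4 -> HIT
Acc 3: bank0 row0 -> MISS (open row0); precharges=1
Acc 4: bank0 row0 -> HIT
Acc 5: bank0 row0 -> HIT
Acc 6: bank1 row2 -> MISS (open row2); precharges=1
Acc 7: bank1 row3 -> MISS (open row3); precharges=2
Acc 8: bank1 row4 -> MISS (open row4); precharges=3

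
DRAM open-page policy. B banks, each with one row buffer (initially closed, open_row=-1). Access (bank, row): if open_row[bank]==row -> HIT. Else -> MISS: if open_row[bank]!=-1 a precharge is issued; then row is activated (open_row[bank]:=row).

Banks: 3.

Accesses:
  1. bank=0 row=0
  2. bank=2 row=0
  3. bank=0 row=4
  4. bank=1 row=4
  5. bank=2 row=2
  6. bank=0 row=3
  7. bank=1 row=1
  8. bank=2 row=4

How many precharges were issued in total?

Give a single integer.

Acc 1: bank0 row0 -> MISS (open row0); precharges=0
Acc 2: bank2 row0 -> MISS (open row0); precharges=0
Acc 3: bank0 row4 -> MISS (open row4); precharges=1
Acc 4: bank1 row4 -> MISS (open row4); precharges=1
Acc 5: bank2 row2 -> MISS (open row2); precharges=2
Acc 6: bank0 row3 -> MISS (open row3); precharges=3
Acc 7: bank1 row1 -> MISS (open row1); precharges=4
Acc 8: bank2 row4 -> MISS (open row4); precharges=5

Answer: 5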